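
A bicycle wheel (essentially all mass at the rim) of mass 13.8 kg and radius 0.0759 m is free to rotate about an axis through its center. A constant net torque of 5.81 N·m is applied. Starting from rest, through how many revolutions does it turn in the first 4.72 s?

≈ 130 revolutions

I = MR² = (13.8)(0.0759)² = 0.07950 kg·m².
α = τ/I = 5.81/0.07950 = 73.08 rad/s².
θ = ½αt² = ½(73.08)(4.72)² = 814.1 rad.
Revolutions = θ/(2π) = 129.6.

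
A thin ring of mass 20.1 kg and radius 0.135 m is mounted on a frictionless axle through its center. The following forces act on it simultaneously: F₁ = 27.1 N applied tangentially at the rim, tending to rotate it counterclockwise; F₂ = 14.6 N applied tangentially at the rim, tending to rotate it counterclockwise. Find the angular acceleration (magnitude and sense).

α ≈ 15.4 rad/s², counterclockwise

I = MR² = (20.1)(0.135)² = 0.3663 kg·m².
Taking counterclockwise as positive: τ₁ = +(27.1)(0.135) = +3.659 N·m; τ₂ = +(14.6)(0.135) = +1.971 N·m.
Net torque τ = 5.630 N·m.
α = τ/I = 5.630/0.3663 = 15.37 rad/s².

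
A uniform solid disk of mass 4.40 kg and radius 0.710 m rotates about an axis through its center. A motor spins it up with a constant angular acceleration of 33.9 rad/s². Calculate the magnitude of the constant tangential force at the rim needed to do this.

I = ½MR² = (1/2)(4.40)(0.710)² = 1.109 kg·m².
The required torque is τ = Iα = (1.109)(33.90) = 37.60 N·m.
A tangential force at the rim gives τ = FR, so F = τ/R = 37.60/0.710 = 52.95 N.

F ≈ 53.0 N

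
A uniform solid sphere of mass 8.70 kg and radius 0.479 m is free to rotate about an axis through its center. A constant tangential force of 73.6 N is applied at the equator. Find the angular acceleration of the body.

I = (2/5)MR² = (2/5)(8.70)(0.479)² = 0.7985 kg·m².
τ = F R = (73.6)(0.479) = 35.25 N·m.
From τ = Iα: α = 35.25/0.7985 = 44.15 rad/s².

α ≈ 44.2 rad/s²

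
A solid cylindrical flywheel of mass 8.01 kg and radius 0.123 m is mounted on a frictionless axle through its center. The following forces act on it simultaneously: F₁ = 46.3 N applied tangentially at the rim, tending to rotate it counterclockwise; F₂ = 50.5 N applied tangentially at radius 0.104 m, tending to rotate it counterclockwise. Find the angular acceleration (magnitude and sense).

α ≈ 181 rad/s², counterclockwise

I = ½MR² = (1/2)(8.01)(0.123)² = 0.06059 kg·m².
Taking counterclockwise as positive: τ₁ = +(46.3)(0.123) = +5.695 N·m; τ₂ = +(50.5)(0.104) = +5.252 N·m.
Net torque τ = 10.95 N·m.
α = τ/I = 10.95/0.06059 = 180.7 rad/s².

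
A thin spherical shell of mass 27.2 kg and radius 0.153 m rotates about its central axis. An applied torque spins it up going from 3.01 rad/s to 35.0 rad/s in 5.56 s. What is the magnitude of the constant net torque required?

I = (2/3)MR² = (2/3)(27.2)(0.153)² = 0.4245 kg·m².
α = Δω/Δt = (35.0 − 3.01)/5.56 = 5.754 rad/s².
τ = Iα = (0.4245)(5.754) = 2.442 N·m.

τ ≈ 2.44 N·m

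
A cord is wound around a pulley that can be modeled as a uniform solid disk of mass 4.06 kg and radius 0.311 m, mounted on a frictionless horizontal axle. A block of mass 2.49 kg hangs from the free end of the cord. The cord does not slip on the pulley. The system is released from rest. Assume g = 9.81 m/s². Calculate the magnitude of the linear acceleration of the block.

I = ½MR² = (1/2)(4.06)(0.311)² = 0.1963 kg·m².
Block: mg − T = ma. Pulley: TR = Iα. No-slip: a = αR, so T = (I/R²)a = 2.030·a.
Then mg = (m + 2.030)a, so a = (2.49)(9.81)/(2.49 + 2.030) = 5.404 m/s².

a ≈ 5.40 m/s²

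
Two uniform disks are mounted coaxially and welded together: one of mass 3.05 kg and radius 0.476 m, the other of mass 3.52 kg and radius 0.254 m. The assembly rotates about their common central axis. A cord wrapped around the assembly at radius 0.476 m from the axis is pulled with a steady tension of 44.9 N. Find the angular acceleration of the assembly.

I = ½M₁R₁² + ½M₂R₂² = ½(3.05)(0.476)² + ½(3.52)(0.254)² = 0.4591 kg·m².
τ = F r = (44.9)(0.476) = 21.37 N·m.
α = τ/I = 21.37/0.4591 = 46.56 rad/s².

α ≈ 46.6 rad/s²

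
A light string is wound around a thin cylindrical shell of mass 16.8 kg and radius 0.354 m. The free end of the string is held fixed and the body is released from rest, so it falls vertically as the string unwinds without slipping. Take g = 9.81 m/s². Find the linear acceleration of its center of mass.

a ≈ 4.91 m/s²

Translation: Mg − T = Ma. Rotation about the center: TR = Iα with I = MR².
With a = αR: T = (I/R²)a = M a, so Mg = (1 + 1.000)Ma.
a = g/(1 + 1.000) = 9.81/2.000 = 4.905 m/s².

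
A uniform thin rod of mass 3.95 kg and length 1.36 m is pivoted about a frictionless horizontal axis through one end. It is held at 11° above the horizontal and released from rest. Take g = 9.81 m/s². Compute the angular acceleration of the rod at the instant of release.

About the pivot, I = (1/3)ML² = (1/3)(3.95)(1.36)² = 2.435 kg·m².
The weight acts at the center, a distance L/2 = 0.6800 m from the pivot; τ = Mg(L/2) cos 11° = 25.87 N·m.
α = τ/I = 25.87/2.435 = 10.62 rad/s².
(Equivalently α = (3g/(2L)) cos 11° = 10.62 rad/s².)

α ≈ 10.6 rad/s²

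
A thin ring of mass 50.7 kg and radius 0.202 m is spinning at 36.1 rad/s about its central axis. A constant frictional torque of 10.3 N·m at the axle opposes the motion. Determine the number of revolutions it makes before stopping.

I = MR² = (50.7)(0.202)² = 2.069 kg·m².
The net torque has magnitude 10.3 N·m, opposing ω.
|α| = τ/I = 10.30/2.069 = 4.979 rad/s² (deceleration).
ω² = ω₀² − 2|α|θ with ω = 0 ⇒ θ = ω₀²/(2|α|) = 130.9 rad = 20.83 rev.

≈ 20.8 revolutions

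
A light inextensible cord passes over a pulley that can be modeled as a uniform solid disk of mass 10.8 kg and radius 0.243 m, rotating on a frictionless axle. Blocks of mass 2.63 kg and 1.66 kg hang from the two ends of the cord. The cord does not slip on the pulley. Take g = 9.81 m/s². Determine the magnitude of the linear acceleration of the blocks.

a ≈ 0.982 m/s²

I = ½MR² = (1/2)(10.8)(0.243)² = 0.3189 kg·m².
Heavier block: m₁g − T₁ = m₁a. Lighter block: T₂ − m₂g = m₂a.
Pulley: (T₁ − T₂)R = Iα = I(a/R), so T₁ − T₂ = (I/R²)a = (1/2)M_p a = 5.400·a.
Adding the three: (m₁ − m₂)g = (m₁ + m₂ + 5.400)a, so a = (2.63 − 1.66)(9.81)/(2.63 + 1.66 + 5.400) = 0.9820 m/s².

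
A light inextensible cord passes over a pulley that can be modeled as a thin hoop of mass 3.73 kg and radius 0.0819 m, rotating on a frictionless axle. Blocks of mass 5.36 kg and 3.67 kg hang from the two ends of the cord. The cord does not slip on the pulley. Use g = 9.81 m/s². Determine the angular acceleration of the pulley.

I = MR² = (3.73)(0.0819)² = 0.02502 kg·m².
Heavier block: m₁g − T₁ = m₁a. Lighter block: T₂ − m₂g = m₂a.
Pulley: (T₁ − T₂)R = Iα = I(a/R), so T₁ − T₂ = (I/R²)a = 1·M_p a = 3.730·a.
Adding the three: (m₁ − m₂)g = (m₁ + m₂ + 3.730)a, so a = (5.36 − 3.67)(9.81)/(5.36 + 3.67 + 3.730) = 1.299 m/s².
α = a/R = 1.299/0.0819 = 15.86 rad/s².

α ≈ 15.9 rad/s²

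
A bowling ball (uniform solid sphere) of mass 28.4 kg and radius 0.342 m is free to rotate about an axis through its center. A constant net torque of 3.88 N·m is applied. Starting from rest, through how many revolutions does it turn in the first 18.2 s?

I = (2/5)MR² = (2/5)(28.4)(0.342)² = 1.329 kg·m².
α = τ/I = 3.88/1.329 = 2.920 rad/s².
θ = ½αt² = ½(2.920)(18.2)² = 483.6 rad.
Revolutions = θ/(2π) = 76.97.

≈ 77.0 revolutions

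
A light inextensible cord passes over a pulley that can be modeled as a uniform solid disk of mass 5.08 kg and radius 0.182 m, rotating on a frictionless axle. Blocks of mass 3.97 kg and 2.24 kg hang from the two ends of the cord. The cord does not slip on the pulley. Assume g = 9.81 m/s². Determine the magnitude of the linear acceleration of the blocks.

I = ½MR² = (1/2)(5.08)(0.182)² = 0.08413 kg·m².
Heavier block: m₁g − T₁ = m₁a. Lighter block: T₂ − m₂g = m₂a.
Pulley: (T₁ − T₂)R = Iα = I(a/R), so T₁ − T₂ = (I/R²)a = (1/2)M_p a = 2.540·a.
Adding the three: (m₁ − m₂)g = (m₁ + m₂ + 2.540)a, so a = (3.97 − 2.24)(9.81)/(3.97 + 2.24 + 2.540) = 1.940 m/s².

a ≈ 1.94 m/s²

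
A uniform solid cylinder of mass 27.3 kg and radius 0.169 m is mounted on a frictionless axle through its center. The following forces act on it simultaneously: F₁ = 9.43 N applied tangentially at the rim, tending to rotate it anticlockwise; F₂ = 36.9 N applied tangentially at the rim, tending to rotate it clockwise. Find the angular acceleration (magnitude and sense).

α ≈ 11.9 rad/s², clockwise

I = ½MR² = (1/2)(27.3)(0.169)² = 0.3899 kg·m².
Taking anticlockwise as positive: τ₁ = +(9.43)(0.169) = +1.594 N·m; τ₂ = −(36.9)(0.169) = −6.236 N·m.
Net torque τ = -4.642 N·m.
α = τ/I = -4.642/0.3899 = -11.91 rad/s².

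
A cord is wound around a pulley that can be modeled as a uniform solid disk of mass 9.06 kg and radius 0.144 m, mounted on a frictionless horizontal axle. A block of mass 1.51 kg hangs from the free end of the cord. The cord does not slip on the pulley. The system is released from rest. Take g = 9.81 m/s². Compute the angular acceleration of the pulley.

α ≈ 17.0 rad/s²

I = ½MR² = (1/2)(9.06)(0.144)² = 0.09393 kg·m².
Block: mg − T = ma. Pulley: TR = Iα. No-slip: a = αR, so T = (I/R²)a = 4.530·a.
Then mg = (m + 4.530)a, so a = (1.51)(9.81)/(1.51 + 4.530) = 2.453 m/s².
α = a/R = 2.453/0.144 = 17.03 rad/s².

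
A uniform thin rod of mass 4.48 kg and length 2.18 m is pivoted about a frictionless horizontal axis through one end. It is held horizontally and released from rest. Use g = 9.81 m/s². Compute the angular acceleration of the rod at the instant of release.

About the pivot, I = (1/3)ML² = (1/3)(4.48)(2.18)² = 7.097 kg·m².
The weight acts at the center, a distance L/2 = 1.090 m from the pivot; τ = Mg(L/2) = 47.90 N·m.
α = τ/I = 47.90/7.097 = 6.750 rad/s².

α ≈ 6.75 rad/s²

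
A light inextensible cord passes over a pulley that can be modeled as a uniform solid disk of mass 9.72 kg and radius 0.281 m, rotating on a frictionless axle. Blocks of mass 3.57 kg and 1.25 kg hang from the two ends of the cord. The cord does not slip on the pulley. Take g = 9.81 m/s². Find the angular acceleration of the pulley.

α ≈ 8.37 rad/s²

I = ½MR² = (1/2)(9.72)(0.281)² = 0.3838 kg·m².
Heavier block: m₁g − T₁ = m₁a. Lighter block: T₂ − m₂g = m₂a.
Pulley: (T₁ − T₂)R = Iα = I(a/R), so T₁ − T₂ = (I/R²)a = (1/2)M_p a = 4.860·a.
Adding the three: (m₁ − m₂)g = (m₁ + m₂ + 4.860)a, so a = (3.57 − 1.25)(9.81)/(3.57 + 1.25 + 4.860) = 2.351 m/s².
α = a/R = 2.351/0.281 = 8.367 rad/s².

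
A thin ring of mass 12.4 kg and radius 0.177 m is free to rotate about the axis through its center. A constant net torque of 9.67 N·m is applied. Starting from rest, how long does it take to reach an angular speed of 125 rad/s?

I = MR² = (12.4)(0.177)² = 0.3885 kg·m².
α = τ/I = 9.67/0.3885 = 24.89 rad/s².
ω = αt ⇒ t = ω/α = 125/24.89 = 5.022 s.

t ≈ 5.02 s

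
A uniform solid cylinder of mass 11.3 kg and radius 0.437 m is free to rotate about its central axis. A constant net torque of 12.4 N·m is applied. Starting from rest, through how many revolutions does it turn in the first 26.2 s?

≈ 628 revolutions

I = ½MR² = (1/2)(11.3)(0.437)² = 1.079 kg·m².
α = τ/I = 12.4/1.079 = 11.49 rad/s².
θ = ½αt² = ½(11.49)(26.2)² = 3944 rad.
Revolutions = θ/(2π) = 627.8.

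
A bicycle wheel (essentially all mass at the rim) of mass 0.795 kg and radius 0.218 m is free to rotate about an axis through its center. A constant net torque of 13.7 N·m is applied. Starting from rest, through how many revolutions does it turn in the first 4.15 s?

I = MR² = (0.795)(0.218)² = 0.03778 kg·m².
α = τ/I = 13.7/0.03778 = 362.6 rad/s².
θ = ½αt² = ½(362.6)(4.15)² = 3123 rad.
Revolutions = θ/(2π) = 497.0.

≈ 497 revolutions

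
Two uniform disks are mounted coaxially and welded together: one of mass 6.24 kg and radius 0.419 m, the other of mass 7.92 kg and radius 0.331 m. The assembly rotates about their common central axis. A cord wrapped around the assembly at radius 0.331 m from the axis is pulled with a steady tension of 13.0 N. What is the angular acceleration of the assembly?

I = ½M₁R₁² + ½M₂R₂² = ½(6.24)(0.419)² + ½(7.92)(0.331)² = 0.9816 kg·m².
τ = F r = (13.0)(0.331) = 4.303 N·m.
α = τ/I = 4.303/0.9816 = 4.384 rad/s².

α ≈ 4.38 rad/s²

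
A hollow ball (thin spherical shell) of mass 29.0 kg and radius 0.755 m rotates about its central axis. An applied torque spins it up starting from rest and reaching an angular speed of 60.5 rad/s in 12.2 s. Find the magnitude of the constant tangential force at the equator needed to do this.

I = (2/3)MR² = (2/3)(29.0)(0.755)² = 11.02 kg·m².
α = Δω/Δt = (60.5 − 0)/12.2 = 4.959 rad/s².
The required torque is τ = Iα = (11.02)(4.959) = 54.65 N·m.
A tangential force at the equator gives τ = FR, so F = τ/R = 54.65/0.755 = 72.39 N.

F ≈ 72.4 N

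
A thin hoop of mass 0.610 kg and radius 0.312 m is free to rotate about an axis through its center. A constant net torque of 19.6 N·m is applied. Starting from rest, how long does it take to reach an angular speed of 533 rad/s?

I = MR² = (0.610)(0.312)² = 0.05938 kg·m².
α = τ/I = 19.6/0.05938 = 330.1 rad/s².
ω = αt ⇒ t = ω/α = 533/330.1 = 1.615 s.

t ≈ 1.61 s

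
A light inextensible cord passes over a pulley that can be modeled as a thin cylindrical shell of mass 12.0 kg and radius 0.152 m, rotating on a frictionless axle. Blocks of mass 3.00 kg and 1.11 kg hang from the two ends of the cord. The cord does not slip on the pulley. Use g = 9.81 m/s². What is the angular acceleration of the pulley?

α ≈ 7.57 rad/s²

I = MR² = (12.0)(0.152)² = 0.2772 kg·m².
Heavier block: m₁g − T₁ = m₁a. Lighter block: T₂ − m₂g = m₂a.
Pulley: (T₁ − T₂)R = Iα = I(a/R), so T₁ − T₂ = (I/R²)a = 1·M_p a = 12.00·a.
Adding the three: (m₁ − m₂)g = (m₁ + m₂ + 12.00)a, so a = (3.00 − 1.11)(9.81)/(3.00 + 1.11 + 12.00) = 1.151 m/s².
α = a/R = 1.151/0.152 = 7.572 rad/s².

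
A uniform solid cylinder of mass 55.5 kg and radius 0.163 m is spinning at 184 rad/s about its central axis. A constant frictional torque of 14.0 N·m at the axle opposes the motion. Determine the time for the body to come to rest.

I = ½MR² = (1/2)(55.5)(0.163)² = 0.7373 kg·m².
The net torque has magnitude 14.0 N·m, opposing ω.
|α| = τ/I = 14.00/0.7373 = 18.99 rad/s² (deceleration).
0 = ω₀ − |α|t ⇒ t = ω₀/|α| = 184/18.99 = 9.690 s.

t ≈ 9.69 s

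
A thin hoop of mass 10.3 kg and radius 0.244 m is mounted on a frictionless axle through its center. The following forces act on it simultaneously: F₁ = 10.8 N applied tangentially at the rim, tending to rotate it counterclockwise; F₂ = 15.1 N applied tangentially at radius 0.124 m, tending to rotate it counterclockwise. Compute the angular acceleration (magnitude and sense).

α ≈ 7.35 rad/s², counterclockwise

I = MR² = (10.3)(0.244)² = 0.6132 kg·m².
Taking counterclockwise as positive: τ₁ = +(10.8)(0.244) = +2.635 N·m; τ₂ = +(15.1)(0.124) = +1.872 N·m.
Net torque τ = 4.508 N·m.
α = τ/I = 4.508/0.6132 = 7.351 rad/s².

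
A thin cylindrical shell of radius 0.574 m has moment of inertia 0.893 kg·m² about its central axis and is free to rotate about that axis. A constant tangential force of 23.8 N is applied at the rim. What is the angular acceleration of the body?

α ≈ 15.3 rad/s²

τ = F R = (23.8)(0.574) = 13.66 N·m.
Newton's second law for rotation, τ = Iα, gives α = τ/I = 13.66/0.8930 = 15.30 rad/s².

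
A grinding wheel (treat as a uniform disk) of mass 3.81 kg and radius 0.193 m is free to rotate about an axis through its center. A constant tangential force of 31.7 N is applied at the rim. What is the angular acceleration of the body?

I = ½MR² = (1/2)(3.81)(0.193)² = 0.07096 kg·m².
τ = F R = (31.7)(0.193) = 6.118 N·m.
From τ = Iα: α = 6.118/0.07096 = 86.22 rad/s².

α ≈ 86.2 rad/s²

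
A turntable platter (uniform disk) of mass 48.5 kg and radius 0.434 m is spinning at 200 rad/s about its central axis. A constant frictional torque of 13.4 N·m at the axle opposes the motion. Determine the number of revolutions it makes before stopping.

≈ 1090 revolutions

I = ½MR² = (1/2)(48.5)(0.434)² = 4.568 kg·m².
The net torque has magnitude 13.4 N·m, opposing ω.
|α| = τ/I = 13.40/4.568 = 2.934 rad/s² (deceleration).
ω² = ω₀² − 2|α|θ with ω = 0 ⇒ θ = ω₀²/(2|α|) = 6817 rad = 1085 rev.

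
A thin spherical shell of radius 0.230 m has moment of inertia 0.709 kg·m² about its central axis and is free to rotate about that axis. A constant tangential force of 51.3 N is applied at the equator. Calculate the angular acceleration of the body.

τ = F R = (51.3)(0.230) = 11.80 N·m.
From τ = Iα: α = 11.80/0.7090 = 16.64 rad/s².

α ≈ 16.6 rad/s²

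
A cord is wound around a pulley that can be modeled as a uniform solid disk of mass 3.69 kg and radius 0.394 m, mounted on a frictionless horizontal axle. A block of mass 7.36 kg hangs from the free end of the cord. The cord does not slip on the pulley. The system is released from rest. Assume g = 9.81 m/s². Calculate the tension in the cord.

T ≈ 14.5 N

I = ½MR² = (1/2)(3.69)(0.394)² = 0.2864 kg·m².
Block: mg − T = ma. Pulley: TR = Iα. No-slip: a = αR, so T = (I/R²)a = 1.845·a.
Then mg = (m + 1.845)a, so a = (7.36)(9.81)/(7.36 + 1.845) = 7.844 m/s².
T = 1.845·a = 14.47 N.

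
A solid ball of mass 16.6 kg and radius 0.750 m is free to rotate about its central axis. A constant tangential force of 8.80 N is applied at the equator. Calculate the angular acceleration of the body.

I = (2/5)MR² = (2/5)(16.6)(0.750)² = 3.735 kg·m².
τ = F R = (8.80)(0.750) = 6.600 N·m.
Newton's second law for rotation, τ = Iα, gives α = τ/I = 6.600/3.735 = 1.767 rad/s².

α ≈ 1.77 rad/s²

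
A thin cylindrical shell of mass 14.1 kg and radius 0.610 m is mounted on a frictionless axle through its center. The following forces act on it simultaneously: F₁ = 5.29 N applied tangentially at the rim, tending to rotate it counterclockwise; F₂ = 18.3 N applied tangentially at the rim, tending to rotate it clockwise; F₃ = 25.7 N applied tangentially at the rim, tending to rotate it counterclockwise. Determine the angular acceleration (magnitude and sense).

α ≈ 1.48 rad/s², counterclockwise

I = MR² = (14.1)(0.610)² = 5.247 kg·m².
Taking counterclockwise as positive: τ₁ = +(5.29)(0.610) = +3.227 N·m; τ₂ = −(18.3)(0.610) = −11.16 N·m; τ₃ = +(25.7)(0.610) = +15.68 N·m.
Net torque τ = 7.741 N·m.
α = τ/I = 7.741/5.247 = 1.475 rad/s².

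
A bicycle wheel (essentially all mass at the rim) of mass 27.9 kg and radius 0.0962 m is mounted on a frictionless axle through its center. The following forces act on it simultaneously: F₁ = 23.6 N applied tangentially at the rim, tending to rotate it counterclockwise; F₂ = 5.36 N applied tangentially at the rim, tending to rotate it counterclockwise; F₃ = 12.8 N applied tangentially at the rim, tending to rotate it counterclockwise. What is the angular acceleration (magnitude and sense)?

I = MR² = (27.9)(0.0962)² = 0.2582 kg·m².
Taking counterclockwise as positive: τ₁ = +(23.6)(0.0962) = +2.270 N·m; τ₂ = +(5.36)(0.0962) = +0.5156 N·m; τ₃ = +(12.8)(0.0962) = +1.231 N·m.
Net torque τ = 4.017 N·m.
α = τ/I = 4.017/0.2582 = 15.56 rad/s².

α ≈ 15.6 rad/s², counterclockwise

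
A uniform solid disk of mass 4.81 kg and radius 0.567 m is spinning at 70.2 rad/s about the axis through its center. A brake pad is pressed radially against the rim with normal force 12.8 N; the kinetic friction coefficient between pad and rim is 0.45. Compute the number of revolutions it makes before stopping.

≈ 92.8 revolutions

I = ½MR² = (1/2)(4.81)(0.567)² = 0.7732 kg·m².
Friction force f = μN = (0.45)(12.8) = 5.760 N at the rim; torque magnitude τ = fR = 3.266 N·m, opposing ω.
|α| = τ/I = 3.266/0.7732 = 4.224 rad/s² (deceleration).
ω² = ω₀² − 2|α|θ with ω = 0 ⇒ θ = ω₀²/(2|α|) = 583.3 rad = 92.84 rev.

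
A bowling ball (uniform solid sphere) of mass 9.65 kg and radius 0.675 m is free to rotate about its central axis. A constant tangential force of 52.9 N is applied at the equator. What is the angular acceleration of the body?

I = (2/5)MR² = (2/5)(9.65)(0.675)² = 1.759 kg·m².
τ = F R = (52.9)(0.675) = 35.71 N·m.
From τ = Iα: α = 35.71/1.759 = 20.30 rad/s².

α ≈ 20.3 rad/s²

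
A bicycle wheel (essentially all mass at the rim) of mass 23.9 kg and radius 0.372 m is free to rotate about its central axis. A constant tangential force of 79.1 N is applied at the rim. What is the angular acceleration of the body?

α ≈ 8.90 rad/s²

I = MR² = (23.9)(0.372)² = 3.307 kg·m².
τ = F R = (79.1)(0.372) = 29.43 N·m.
Newton's second law for rotation, τ = Iα, gives α = τ/I = 29.43/3.307 = 8.897 rad/s².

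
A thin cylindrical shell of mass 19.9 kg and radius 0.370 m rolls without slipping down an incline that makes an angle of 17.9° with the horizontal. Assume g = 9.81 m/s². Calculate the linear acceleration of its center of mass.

Translation along the incline: Mg sinθ − f = Ma.
Rotation about the center: fR = Iα with I = MR². No-slip gives a = αR, so f = (I/R²)a = M a.
Substituting: Mg sinθ = (1 + 1.000)Ma, so a = g sinθ/(1 + 1.000) = (9.81) sin 17.9° / 2.000 = 1.508 m/s².

a ≈ 1.51 m/s²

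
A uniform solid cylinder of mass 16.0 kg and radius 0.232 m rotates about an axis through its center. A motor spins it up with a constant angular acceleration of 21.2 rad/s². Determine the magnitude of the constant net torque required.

τ ≈ 9.13 N·m

I = ½MR² = (1/2)(16.0)(0.232)² = 0.4306 kg·m².
τ = Iα = (0.4306)(21.20) = 9.129 N·m.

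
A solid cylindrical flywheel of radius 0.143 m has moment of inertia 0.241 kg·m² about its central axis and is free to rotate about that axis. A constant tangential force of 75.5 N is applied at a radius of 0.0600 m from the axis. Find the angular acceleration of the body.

τ = F·r = (75.5)(0.0600) = 4.530 N·m.
From τ = Iα: α = 4.530/0.2410 = 18.80 rad/s².

α ≈ 18.8 rad/s²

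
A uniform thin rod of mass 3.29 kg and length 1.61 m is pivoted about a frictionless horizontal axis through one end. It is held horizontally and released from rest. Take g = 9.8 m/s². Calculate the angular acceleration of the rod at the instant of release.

α ≈ 9.13 rad/s²

About the pivot, I = (1/3)ML² = (1/3)(3.29)(1.61)² = 2.843 kg·m².
The weight acts at the center, a distance L/2 = 0.8050 m from the pivot; τ = Mg(L/2) = 25.95 N·m.
α = τ/I = 25.95/2.843 = 9.130 rad/s².
(Equivalently α = (3g/(2L)) = 9.130 rad/s².)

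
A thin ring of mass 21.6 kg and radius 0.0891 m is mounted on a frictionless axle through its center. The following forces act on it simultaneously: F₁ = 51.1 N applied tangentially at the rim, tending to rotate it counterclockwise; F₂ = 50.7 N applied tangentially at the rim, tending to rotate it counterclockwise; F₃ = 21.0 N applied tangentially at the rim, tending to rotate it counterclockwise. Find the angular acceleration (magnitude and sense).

α ≈ 63.8 rad/s², counterclockwise

I = MR² = (21.6)(0.0891)² = 0.1715 kg·m².
Taking counterclockwise as positive: τ₁ = +(51.1)(0.0891) = +4.553 N·m; τ₂ = +(50.7)(0.0891) = +4.517 N·m; τ₃ = +(21.0)(0.0891) = +1.871 N·m.
Net torque τ = 10.94 N·m.
α = τ/I = 10.94/0.1715 = 63.81 rad/s².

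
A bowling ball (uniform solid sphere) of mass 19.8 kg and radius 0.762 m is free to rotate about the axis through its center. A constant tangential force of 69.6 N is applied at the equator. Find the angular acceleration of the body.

I = (2/5)MR² = (2/5)(19.8)(0.762)² = 4.599 kg·m².
τ = F R = (69.6)(0.762) = 53.04 N·m.
Newton's second law for rotation, τ = Iα, gives α = τ/I = 53.04/4.599 = 11.53 rad/s².

α ≈ 11.5 rad/s²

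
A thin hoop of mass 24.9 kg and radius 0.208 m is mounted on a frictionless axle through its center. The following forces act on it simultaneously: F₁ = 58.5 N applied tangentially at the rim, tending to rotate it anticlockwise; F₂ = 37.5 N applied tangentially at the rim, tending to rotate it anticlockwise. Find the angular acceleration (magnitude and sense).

α ≈ 18.5 rad/s², anticlockwise

I = MR² = (24.9)(0.208)² = 1.077 kg·m².
Taking anticlockwise as positive: τ₁ = +(58.5)(0.208) = +12.17 N·m; τ₂ = +(37.5)(0.208) = +7.800 N·m.
Net torque τ = 19.97 N·m.
α = τ/I = 19.97/1.077 = 18.54 rad/s².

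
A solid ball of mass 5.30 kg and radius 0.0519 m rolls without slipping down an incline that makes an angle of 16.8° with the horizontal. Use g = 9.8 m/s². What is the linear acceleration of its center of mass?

Translation along the incline: Mg sinθ − f = Ma.
Rotation about the center: fR = Iα with I = (2/5)MR². No-slip gives a = αR, so f = (I/R²)a = (2/5)M a.
Substituting: Mg sinθ = (1 + 0.4000)Ma, so a = g sinθ/(1 + 0.4000) = (9.8) sin 16.8° / 1.400 = 2.023 m/s².

a ≈ 2.02 m/s²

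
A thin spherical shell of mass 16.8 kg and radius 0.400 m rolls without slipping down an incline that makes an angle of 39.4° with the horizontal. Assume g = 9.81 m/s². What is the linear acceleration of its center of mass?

Translation along the incline: Mg sinθ − f = Ma.
Rotation about the center: fR = Iα with I = (2/3)MR². No-slip gives a = αR, so f = (I/R²)a = (2/3)M a.
Substituting: Mg sinθ = (1 + 0.6667)Ma, so a = g sinθ/(1 + 0.6667) = (9.81) sin 39.4° / 1.667 = 3.736 m/s².

a ≈ 3.74 m/s²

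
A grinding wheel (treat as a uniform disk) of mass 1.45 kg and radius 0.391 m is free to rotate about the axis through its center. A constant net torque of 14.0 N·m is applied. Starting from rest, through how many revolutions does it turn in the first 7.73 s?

≈ 601 revolutions

I = ½MR² = (1/2)(1.45)(0.391)² = 0.1108 kg·m².
α = τ/I = 14.0/0.1108 = 126.3 rad/s².
θ = ½αt² = ½(126.3)(7.73)² = 3774 rad.
Revolutions = θ/(2π) = 600.6.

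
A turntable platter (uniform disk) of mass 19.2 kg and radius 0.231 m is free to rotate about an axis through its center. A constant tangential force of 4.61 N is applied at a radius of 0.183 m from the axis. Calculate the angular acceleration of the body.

I = ½MR² = (1/2)(19.2)(0.231)² = 0.5123 kg·m².
τ = F·r = (4.61)(0.183) = 0.8436 N·m.
Newton's second law for rotation, τ = Iα, gives α = τ/I = 0.8436/0.5123 = 1.647 rad/s².

α ≈ 1.65 rad/s²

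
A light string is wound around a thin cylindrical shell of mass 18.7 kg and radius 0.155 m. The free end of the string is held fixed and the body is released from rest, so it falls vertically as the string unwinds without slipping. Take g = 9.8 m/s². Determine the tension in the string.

Translation: Mg − T = Ma. Rotation about the center: TR = Iα with I = MR².
With a = αR: T = (I/R²)a = M a, so Mg = (1 + 1.000)Ma.
a = g/(1 + 1.000) = 9.8/2.000 = 4.900 m/s².
T = 1.000·M·a = (1.000)(18.7)(4.900) = 91.63 N.

T ≈ 91.6 N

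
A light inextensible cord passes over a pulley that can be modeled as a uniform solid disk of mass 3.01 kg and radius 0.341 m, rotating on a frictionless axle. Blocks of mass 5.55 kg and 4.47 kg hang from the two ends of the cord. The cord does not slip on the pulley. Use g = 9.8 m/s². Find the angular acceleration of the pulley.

I = ½MR² = (1/2)(3.01)(0.341)² = 0.1750 kg·m².
Heavier block: m₁g − T₁ = m₁a. Lighter block: T₂ − m₂g = m₂a.
Pulley: (T₁ − T₂)R = Iα = I(a/R), so T₁ − T₂ = (I/R²)a = (1/2)M_p a = 1.505·a.
Adding the three: (m₁ − m₂)g = (m₁ + m₂ + 1.505)a, so a = (5.55 − 4.47)(9.8)/(5.55 + 4.47 + 1.505) = 0.9184 m/s².
α = a/R = 0.9184/0.341 = 2.693 rad/s².

α ≈ 2.69 rad/s²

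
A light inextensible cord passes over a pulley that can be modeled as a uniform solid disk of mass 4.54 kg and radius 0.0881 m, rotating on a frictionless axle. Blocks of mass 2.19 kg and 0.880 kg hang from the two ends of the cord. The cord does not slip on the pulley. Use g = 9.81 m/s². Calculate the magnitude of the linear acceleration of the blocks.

I = ½MR² = (1/2)(4.54)(0.0881)² = 0.01762 kg·m².
Heavier block: m₁g − T₁ = m₁a. Lighter block: T₂ − m₂g = m₂a.
Pulley: (T₁ − T₂)R = Iα = I(a/R), so T₁ − T₂ = (I/R²)a = (1/2)M_p a = 2.270·a.
Adding the three: (m₁ − m₂)g = (m₁ + m₂ + 2.270)a, so a = (2.19 − 0.880)(9.81)/(2.19 + 0.880 + 2.270) = 2.407 m/s².

a ≈ 2.41 m/s²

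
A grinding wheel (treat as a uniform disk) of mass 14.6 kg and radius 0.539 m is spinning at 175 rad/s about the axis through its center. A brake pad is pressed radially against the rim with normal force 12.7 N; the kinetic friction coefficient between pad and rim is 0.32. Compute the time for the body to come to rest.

t ≈ 169 s

I = ½MR² = (1/2)(14.6)(0.539)² = 2.121 kg·m².
Friction force f = μN = (0.32)(12.7) = 4.064 N at the rim; torque magnitude τ = fR = 2.190 N·m, opposing ω.
|α| = τ/I = 2.190/2.121 = 1.033 rad/s² (deceleration).
0 = ω₀ − |α|t ⇒ t = ω₀/|α| = 175/1.033 = 169.4 s.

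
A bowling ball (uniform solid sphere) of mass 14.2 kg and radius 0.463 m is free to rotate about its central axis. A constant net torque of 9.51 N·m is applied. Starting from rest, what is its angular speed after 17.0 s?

I = (2/5)MR² = (2/5)(14.2)(0.463)² = 1.218 kg·m².
α = τ/I = 9.51/1.218 = 7.810 rad/s².
ω = ω₀ + αt = 0 + (7.810)(17.0) = 132.8 rad/s.

ω ≈ 133 rad/s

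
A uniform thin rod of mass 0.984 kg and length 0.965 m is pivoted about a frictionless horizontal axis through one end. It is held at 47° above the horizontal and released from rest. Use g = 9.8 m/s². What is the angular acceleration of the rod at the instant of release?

About the pivot, I = (1/3)ML² = (1/3)(0.984)(0.965)² = 0.3054 kg·m².
The weight acts at the center, a distance L/2 = 0.4825 m from the pivot; τ = Mg(L/2) cos 47° = 3.173 N·m.
α = τ/I = 3.173/0.3054 = 10.39 rad/s².
(Equivalently α = (3g/(2L)) cos 47° = 10.39 rad/s².)

α ≈ 10.4 rad/s²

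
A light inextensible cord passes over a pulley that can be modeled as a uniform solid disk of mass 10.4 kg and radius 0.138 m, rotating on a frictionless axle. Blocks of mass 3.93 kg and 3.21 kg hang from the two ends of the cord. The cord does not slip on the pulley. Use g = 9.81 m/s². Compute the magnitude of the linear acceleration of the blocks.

a ≈ 0.572 m/s²

I = ½MR² = (1/2)(10.4)(0.138)² = 0.09903 kg·m².
Heavier block: m₁g − T₁ = m₁a. Lighter block: T₂ − m₂g = m₂a.
Pulley: (T₁ − T₂)R = Iα = I(a/R), so T₁ − T₂ = (I/R²)a = (1/2)M_p a = 5.200·a.
Adding the three: (m₁ − m₂)g = (m₁ + m₂ + 5.200)a, so a = (3.93 − 3.21)(9.81)/(3.93 + 3.21 + 5.200) = 0.5724 m/s².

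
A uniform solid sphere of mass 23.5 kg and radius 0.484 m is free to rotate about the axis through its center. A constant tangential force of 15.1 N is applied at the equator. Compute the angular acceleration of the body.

I = (2/5)MR² = (2/5)(23.5)(0.484)² = 2.202 kg·m².
τ = F R = (15.1)(0.484) = 7.308 N·m.
Newton's second law for rotation, τ = Iα, gives α = τ/I = 7.308/2.202 = 3.319 rad/s².

α ≈ 3.32 rad/s²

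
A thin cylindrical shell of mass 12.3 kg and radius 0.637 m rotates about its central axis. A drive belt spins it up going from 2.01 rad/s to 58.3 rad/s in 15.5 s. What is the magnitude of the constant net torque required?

τ ≈ 18.1 N·m

I = MR² = (12.3)(0.637)² = 4.991 kg·m².
α = Δω/Δt = (58.3 − 2.01)/15.5 = 3.632 rad/s².
τ = Iα = (4.991)(3.632) = 18.13 N·m.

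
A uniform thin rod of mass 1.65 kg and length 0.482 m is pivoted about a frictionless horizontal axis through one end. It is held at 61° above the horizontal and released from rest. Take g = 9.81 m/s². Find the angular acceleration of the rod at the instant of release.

About the pivot, I = (1/3)ML² = (1/3)(1.65)(0.482)² = 0.1278 kg·m².
The weight acts at the center, a distance L/2 = 0.2410 m from the pivot; τ = Mg(L/2) cos 61° = 1.891 N·m.
α = τ/I = 1.891/0.1278 = 14.80 rad/s².
(Equivalently α = (3g/(2L)) cos 61° = 14.80 rad/s².)

α ≈ 14.8 rad/s²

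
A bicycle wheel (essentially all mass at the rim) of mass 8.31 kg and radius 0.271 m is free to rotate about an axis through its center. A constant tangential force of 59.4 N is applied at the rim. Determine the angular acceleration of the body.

α ≈ 26.4 rad/s²

I = MR² = (8.31)(0.271)² = 0.6103 kg·m².
τ = F R = (59.4)(0.271) = 16.10 N·m.
From τ = Iα: α = 16.10/0.6103 = 26.38 rad/s².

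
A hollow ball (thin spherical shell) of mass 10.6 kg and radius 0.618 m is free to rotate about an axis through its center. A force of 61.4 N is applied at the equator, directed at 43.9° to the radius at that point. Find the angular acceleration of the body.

I = (2/3)MR² = (2/3)(10.6)(0.618)² = 2.699 kg·m².
Only the tangential component produces torque: τ = F R sinθ = (61.4)(0.618) sin 43.9° = 26.31 N·m.
Newton's second law for rotation, τ = Iα, gives α = τ/I = 26.31/2.699 = 9.749 rad/s².

α ≈ 9.75 rad/s²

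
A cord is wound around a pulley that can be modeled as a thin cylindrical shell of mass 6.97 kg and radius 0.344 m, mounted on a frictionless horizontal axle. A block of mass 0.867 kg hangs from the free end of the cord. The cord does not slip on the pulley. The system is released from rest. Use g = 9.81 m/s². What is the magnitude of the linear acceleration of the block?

a ≈ 1.09 m/s²

I = MR² = (6.97)(0.344)² = 0.8248 kg·m².
Block: mg − T = ma. Pulley: TR = Iα. No-slip: a = αR, so T = (I/R²)a = 6.970·a.
Then mg = (m + 6.970)a, so a = (0.867)(9.81)/(0.867 + 6.970) = 1.085 m/s².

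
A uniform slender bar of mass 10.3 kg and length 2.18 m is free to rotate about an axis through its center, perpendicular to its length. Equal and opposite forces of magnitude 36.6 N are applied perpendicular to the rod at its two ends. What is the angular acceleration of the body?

α ≈ 19.6 rad/s²

I = (1/12)ML² = (1/12)(10.3)(2.18)² = 4.079 kg·m².
The couple gives τ = F·(L/2) + F·(L/2) = F L = (36.6)(2.18) = 79.79 N·m.
From τ = Iα: α = 79.79/4.079 = 19.56 rad/s².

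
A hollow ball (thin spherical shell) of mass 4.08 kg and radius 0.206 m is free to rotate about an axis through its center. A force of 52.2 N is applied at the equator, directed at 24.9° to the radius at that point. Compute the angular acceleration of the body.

I = (2/3)MR² = (2/3)(4.08)(0.206)² = 0.1154 kg·m².
Only the tangential component produces torque: τ = F R sinθ = (52.2)(0.206) sin 24.9° = 4.527 N·m.
Newton's second law for rotation, τ = Iα, gives α = τ/I = 4.527/0.1154 = 39.22 rad/s².

α ≈ 39.2 rad/s²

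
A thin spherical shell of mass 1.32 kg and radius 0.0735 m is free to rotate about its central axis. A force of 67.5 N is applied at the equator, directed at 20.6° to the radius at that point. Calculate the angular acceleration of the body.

I = (2/3)MR² = (2/3)(1.32)(0.0735)² = 0.004754 kg·m².
Only the tangential component produces torque: τ = F R sinθ = (67.5)(0.0735) sin 20.6° = 1.746 N·m.
From τ = Iα: α = 1.746/0.004754 = 367.2 rad/s².

α ≈ 367 rad/s²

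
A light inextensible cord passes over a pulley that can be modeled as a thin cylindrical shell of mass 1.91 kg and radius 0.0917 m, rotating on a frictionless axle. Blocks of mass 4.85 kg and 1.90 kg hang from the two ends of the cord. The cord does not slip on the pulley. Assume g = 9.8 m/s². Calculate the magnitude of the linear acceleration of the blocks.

a ≈ 3.34 m/s²

I = MR² = (1.91)(0.0917)² = 0.01606 kg·m².
Heavier block: m₁g − T₁ = m₁a. Lighter block: T₂ − m₂g = m₂a.
Pulley: (T₁ − T₂)R = Iα = I(a/R), so T₁ − T₂ = (I/R²)a = 1·M_p a = 1.910·a.
Adding the three: (m₁ − m₂)g = (m₁ + m₂ + 1.910)a, so a = (4.85 − 1.90)(9.8)/(4.85 + 1.90 + 1.910) = 3.338 m/s².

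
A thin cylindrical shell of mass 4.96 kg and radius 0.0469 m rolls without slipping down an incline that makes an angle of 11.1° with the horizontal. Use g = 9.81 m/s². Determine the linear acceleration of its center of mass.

a ≈ 0.944 m/s²

Translation along the incline: Mg sinθ − f = Ma.
Rotation about the center: fR = Iα with I = MR². No-slip gives a = αR, so f = (I/R²)a = M a.
Substituting: Mg sinθ = (1 + 1.000)Ma, so a = g sinθ/(1 + 1.000) = (9.81) sin 11.1° / 2.000 = 0.9443 m/s².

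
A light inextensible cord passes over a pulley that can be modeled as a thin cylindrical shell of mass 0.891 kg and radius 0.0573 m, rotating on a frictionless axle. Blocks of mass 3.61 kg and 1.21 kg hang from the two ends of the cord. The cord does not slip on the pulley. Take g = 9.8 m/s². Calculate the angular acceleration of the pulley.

I = MR² = (0.891)(0.0573)² = 0.002925 kg·m².
Heavier block: m₁g − T₁ = m₁a. Lighter block: T₂ − m₂g = m₂a.
Pulley: (T₁ − T₂)R = Iα = I(a/R), so T₁ − T₂ = (I/R²)a = 1·M_p a = 0.8910·a.
Adding the three: (m₁ − m₂)g = (m₁ + m₂ + 0.8910)a, so a = (3.61 − 1.21)(9.8)/(3.61 + 1.21 + 0.8910) = 4.118 m/s².
α = a/R = 4.118/0.0573 = 71.87 rad/s².

α ≈ 71.9 rad/s²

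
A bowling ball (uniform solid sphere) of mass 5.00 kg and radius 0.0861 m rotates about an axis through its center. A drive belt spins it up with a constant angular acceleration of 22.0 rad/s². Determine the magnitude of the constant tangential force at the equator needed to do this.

F ≈ 3.79 N

I = (2/5)MR² = (2/5)(5.00)(0.0861)² = 0.01483 kg·m².
The required torque is τ = Iα = (0.01483)(22.00) = 0.3262 N·m.
A tangential force at the equator gives τ = FR, so F = τ/R = 0.3262/0.0861 = 3.788 N.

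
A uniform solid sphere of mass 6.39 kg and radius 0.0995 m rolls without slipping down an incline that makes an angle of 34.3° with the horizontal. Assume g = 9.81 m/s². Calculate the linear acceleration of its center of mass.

Translation along the incline: Mg sinθ − f = Ma.
Rotation about the center: fR = Iα with I = (2/5)MR². No-slip gives a = αR, so f = (I/R²)a = (2/5)M a.
Substituting: Mg sinθ = (1 + 0.4000)Ma, so a = g sinθ/(1 + 0.4000) = (9.81) sin 34.3° / 1.400 = 3.949 m/s².

a ≈ 3.95 m/s²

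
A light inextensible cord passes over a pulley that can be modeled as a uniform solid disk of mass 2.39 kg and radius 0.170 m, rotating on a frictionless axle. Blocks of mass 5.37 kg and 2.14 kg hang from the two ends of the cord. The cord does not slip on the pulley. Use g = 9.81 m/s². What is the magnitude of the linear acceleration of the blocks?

I = ½MR² = (1/2)(2.39)(0.170)² = 0.03454 kg·m².
Heavier block: m₁g − T₁ = m₁a. Lighter block: T₂ − m₂g = m₂a.
Pulley: (T₁ − T₂)R = Iα = I(a/R), so T₁ − T₂ = (I/R²)a = (1/2)M_p a = 1.195·a.
Adding the three: (m₁ − m₂)g = (m₁ + m₂ + 1.195)a, so a = (5.37 − 2.14)(9.81)/(5.37 + 2.14 + 1.195) = 3.640 m/s².

a ≈ 3.64 m/s²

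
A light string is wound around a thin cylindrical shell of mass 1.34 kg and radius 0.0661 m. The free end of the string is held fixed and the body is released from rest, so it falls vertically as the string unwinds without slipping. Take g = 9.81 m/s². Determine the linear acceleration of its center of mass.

Translation: Mg − T = Ma. Rotation about the center: TR = Iα with I = MR².
With a = αR: T = (I/R²)a = M a, so Mg = (1 + 1.000)Ma.
a = g/(1 + 1.000) = 9.81/2.000 = 4.905 m/s².

a ≈ 4.91 m/s²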